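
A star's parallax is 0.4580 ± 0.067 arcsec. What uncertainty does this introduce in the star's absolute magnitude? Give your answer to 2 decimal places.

σ_M = 0.32 mag

M = m − 5 log₁₀ d + 5 = m + 5 log₁₀ p + 5, so ∂M/∂p = 5/(p ln 10).
σ_M = (5/ln 10) · (σ_p/p) = 2.1715 × 0.067/0.4580 = 2.1715 × 0.14629 = 0.31767.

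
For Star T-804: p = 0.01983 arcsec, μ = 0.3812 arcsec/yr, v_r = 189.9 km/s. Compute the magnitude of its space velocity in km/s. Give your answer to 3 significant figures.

211 km/s

d = 1/p = 1/0.01983″ = 50.429 pc.
v_t = 4.740 μ d = 4.740 × 0.3812 × 50.429 = 91.12 km/s.
v = √(v_r² + v_t²) = √(189.9² + 91.12²) = √44364.9 = 210.63 km/s.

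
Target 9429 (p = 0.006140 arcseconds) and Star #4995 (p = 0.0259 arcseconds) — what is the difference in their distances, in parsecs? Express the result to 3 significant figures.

d_A = 1/0.006140″ = 162.87 pc; d_B = 1/0.02590″ = 38.61 pc.
|d_B − d_A| = |38.61 − 162.87| = 124.26 pc.

124 pc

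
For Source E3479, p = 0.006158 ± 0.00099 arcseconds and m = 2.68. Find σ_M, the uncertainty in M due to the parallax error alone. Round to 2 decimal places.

M = m − 5 log₁₀ d + 5 = m + 5 log₁₀ p + 5, so ∂M/∂p = 5/(p ln 10).
σ_M = (5/ln 10) · (σ_p/p) = 2.1715 × 0.00099/0.006158 = 2.1715 × 0.16077 = 0.34911.

σ_M = 0.35 mag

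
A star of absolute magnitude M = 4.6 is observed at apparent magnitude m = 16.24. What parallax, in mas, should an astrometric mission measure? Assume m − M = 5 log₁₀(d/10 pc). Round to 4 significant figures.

0.4699 mas

m − M = 16.24 − 4.6 = 11.64.
d = 10^((m−M)/5 + 1) = 10^3.328 = 2128.1 pc.
p = 1/d = 1/2128.1 = 0.0004699 arcsec = 0.4699 mas.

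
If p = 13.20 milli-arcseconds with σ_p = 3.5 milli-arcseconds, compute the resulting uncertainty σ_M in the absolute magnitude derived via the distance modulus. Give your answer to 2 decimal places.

σ_M = 0.58 mag

M = m − 5 log₁₀ d + 5 = m + 5 log₁₀ p + 5, so ∂M/∂p = 5/(p ln 10).
σ_M = (5/ln 10) · (σ_p/p) = 2.1715 × 3.5/13.20 = 2.1715 × 0.26515 = 0.57577.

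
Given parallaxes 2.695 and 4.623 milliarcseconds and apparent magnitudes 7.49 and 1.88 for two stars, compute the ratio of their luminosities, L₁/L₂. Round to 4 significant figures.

L₁/L₂ = 0.01678

d₁ = 1/p₁ = 1/0.002695″ = 371.06 pc; d₂ = 1/p₂ = 1/0.004623″ = 216.31 pc.
M₁ = m₁ − 5 log₁₀ d₁ + 5 = 7.49 − 12.8472 + 5 = -0.3572.
M₂ = 1.88 − 11.6754 + 5 = -4.7954.
L₁/L₂ = 10^(0.4(M₂ − M₁)) = 10^(0.4 × (-4.4382)) = 10^(-1.77528) = 0.016777.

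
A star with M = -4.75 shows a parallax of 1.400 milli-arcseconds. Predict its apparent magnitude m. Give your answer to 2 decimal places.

m = 4.52

d = 1/p = 1/0.001400″ = 714.29 pc.
m − M = 5 log₁₀ d − 5 = 5 log₁₀(714.29) − 5 = 14.2694 − 5 = 9.2694.
m = M + (m − M) = -4.75 + 9.2694 = 4.52.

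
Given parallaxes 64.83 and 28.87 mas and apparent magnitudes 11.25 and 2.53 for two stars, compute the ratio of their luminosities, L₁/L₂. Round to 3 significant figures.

L₁/L₂ = 6.45 × 10^-5

d₁ = 1/p₁ = 1/0.06483″ = 15.425 pc; d₂ = 1/p₂ = 1/0.02887″ = 34.638 pc.
M₁ = m₁ − 5 log₁₀ d₁ + 5 = 11.25 − 5.9411 + 5 = 10.3089.
M₂ = 2.53 − 7.6978 + 5 = -0.1678.
L₁/L₂ = 10^(0.4(M₂ − M₁)) = 10^(0.4 × (-10.4767)) = 10^(-4.19068) = 0.000064464.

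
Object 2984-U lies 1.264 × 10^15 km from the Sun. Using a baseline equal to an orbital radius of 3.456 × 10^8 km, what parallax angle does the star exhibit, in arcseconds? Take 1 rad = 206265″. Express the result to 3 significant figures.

0.0564 arcsec

θ ≈ B/d = (3.456 × 10^8) / (1.264 × 10^15) = 2.7342 × 10^-7 rad.
In arcseconds: 2.7342 × 10^-7 × 206265 = 0.056397″.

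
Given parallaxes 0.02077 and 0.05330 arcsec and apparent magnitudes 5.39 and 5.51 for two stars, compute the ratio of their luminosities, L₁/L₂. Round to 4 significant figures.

d₁ = 1/p₁ = 1/0.02077″ = 48.146 pc; d₂ = 1/p₂ = 1/0.05330″ = 18.762 pc.
M₁ = m₁ − 5 log₁₀ d₁ + 5 = 5.39 − 8.4128 + 5 = 1.9772.
M₂ = 5.51 − 6.3664 + 5 = 4.1436.
L₁/L₂ = 10^(0.4(M₂ − M₁)) = 10^(0.4 × 2.1664) = 10^0.86656 = 7.3546.

L₁/L₂ = 7.355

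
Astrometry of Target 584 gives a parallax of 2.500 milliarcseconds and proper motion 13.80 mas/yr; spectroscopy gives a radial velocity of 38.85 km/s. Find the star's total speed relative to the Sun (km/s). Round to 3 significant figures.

46.8 km/s

d = 1/p = 1/0.002500″ = 400 pc.
μ = 13.80 mas/yr = 0.01380 ″/yr.
v_t = 4.740 μ d = 4.740 × 0.01380 × 400 = 26.165 km/s.
v = √(v_r² + v_t²) = √(38.85² + 26.165²) = √2193.93 = 46.839 km/s.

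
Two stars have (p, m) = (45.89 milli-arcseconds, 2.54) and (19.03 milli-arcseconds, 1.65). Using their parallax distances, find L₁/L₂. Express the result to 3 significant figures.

d₁ = 1/p₁ = 1/0.04589″ = 21.791 pc; d₂ = 1/p₂ = 1/0.01903″ = 52.549 pc.
M₁ = m₁ − 5 log₁₀ d₁ + 5 = 2.54 − 6.6914 + 5 = 0.8486.
M₂ = 1.65 − 8.6028 + 5 = -1.9528.
L₁/L₂ = 10^(0.4(M₂ − M₁)) = 10^(0.4 × (-2.8014)) = 10^(-1.12056) = 0.07576.

L₁/L₂ = 0.0758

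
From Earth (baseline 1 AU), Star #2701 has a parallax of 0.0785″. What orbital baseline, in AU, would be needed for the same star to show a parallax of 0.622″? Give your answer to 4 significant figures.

7.924 AU

Parallax scales linearly with baseline: p ∝ B, so B = p_target / p_Earth × 1 AU.
B = 0.622 / 0.0785 = 7.9236 AU.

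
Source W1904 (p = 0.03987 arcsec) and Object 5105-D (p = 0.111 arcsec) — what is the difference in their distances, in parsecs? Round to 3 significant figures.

16.1 pc

d_A = 1/0.03987″ = 25.082 pc; d_B = 1/0.1110″ = 9.009 pc.
|d_B − d_A| = |9.009 − 25.082| = 16.073 pc.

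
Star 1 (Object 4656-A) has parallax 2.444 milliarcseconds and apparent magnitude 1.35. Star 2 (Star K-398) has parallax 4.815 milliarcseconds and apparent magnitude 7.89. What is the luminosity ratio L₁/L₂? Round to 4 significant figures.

d₁ = 1/p₁ = 1/0.002444″ = 409.17 pc; d₂ = 1/p₂ = 1/0.004815″ = 207.68 pc.
M₁ = m₁ − 5 log₁₀ d₁ + 5 = 1.35 − 13.0595 + 5 = -6.7095.
M₂ = 7.89 − 11.5870 + 5 = 1.3030.
L₁/L₂ = 10^(0.4(M₂ − M₁)) = 10^(0.4 × 8.0125) = 10^3.20500 = 1603.2.

L₁/L₂ = 1603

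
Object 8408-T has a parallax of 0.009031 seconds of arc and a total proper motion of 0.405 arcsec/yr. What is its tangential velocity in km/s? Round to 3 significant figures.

d = 1/p = 1/0.009031″ = 110.73 pc.
v_t = 4.74 × μ × d = 4.74 × 0.405 × 110.73 = 212.57 km/s.

213 km/s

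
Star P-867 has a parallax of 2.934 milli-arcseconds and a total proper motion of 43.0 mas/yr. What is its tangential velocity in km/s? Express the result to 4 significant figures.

d = 1/p = 1/0.002934″ = 340.83 pc.
μ = 43.0 mas/yr = 0.0430 ″/yr.
v_t = 4.74 × μ × d = 4.74 × 0.0430 × 340.83 = 69.468 km/s.

69.47 km/s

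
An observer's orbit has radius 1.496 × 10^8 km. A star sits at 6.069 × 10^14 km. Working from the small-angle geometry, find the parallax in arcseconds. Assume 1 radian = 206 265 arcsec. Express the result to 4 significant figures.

θ ≈ B/d = (1.496 × 10^8) / (6.069 × 10^14) = 2.4650 × 10^-7 rad.
In arcseconds: 2.4650 × 10^-7 × 206265 = 0.050844″.

0.05084 arcsec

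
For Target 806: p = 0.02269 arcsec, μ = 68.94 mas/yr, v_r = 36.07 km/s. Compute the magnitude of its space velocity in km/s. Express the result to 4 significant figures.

38.84 km/s

d = 1/p = 1/0.02269″ = 44.072 pc.
μ = 68.94 mas/yr = 0.06894 ″/yr.
v_t = 4.740 μ d = 4.740 × 0.06894 × 44.072 = 14.402 km/s.
v = √(v_r² + v_t²) = √(36.07² + 14.402²) = √1508.46 = 38.839 km/s.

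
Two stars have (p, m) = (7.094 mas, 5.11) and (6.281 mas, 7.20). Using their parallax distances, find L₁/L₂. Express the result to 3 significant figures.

L₁/L₂ = 5.37

d₁ = 1/p₁ = 1/0.007094″ = 140.96 pc; d₂ = 1/p₂ = 1/0.006281″ = 159.21 pc.
M₁ = m₁ − 5 log₁₀ d₁ + 5 = 5.11 − 10.7455 + 5 = -0.6355.
M₂ = 7.20 − 11.0099 + 5 = 1.1901.
L₁/L₂ = 10^(0.4(M₂ − M₁)) = 10^(0.4 × 1.8256) = 10^0.73024 = 5.3733.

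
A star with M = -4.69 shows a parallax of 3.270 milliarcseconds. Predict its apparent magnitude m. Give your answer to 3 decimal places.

d = 1/p = 1/0.003270″ = 305.81 pc.
m − M = 5 log₁₀ d − 5 = 5 log₁₀(305.81) − 5 = 12.4273 − 5 = 7.4273.
m = M + (m − M) = -4.69 + 7.4273 = 2.737.

m = 2.737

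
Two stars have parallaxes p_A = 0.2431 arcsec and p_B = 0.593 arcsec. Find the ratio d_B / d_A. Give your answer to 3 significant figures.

0.410

Since d = 1/p, d_B/d_A = p_A/p_B.
= 0.2431 / 0.593 = 0.40995.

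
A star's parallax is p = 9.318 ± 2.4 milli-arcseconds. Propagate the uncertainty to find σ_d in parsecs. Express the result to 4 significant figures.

d = 1/p, so σ_d = σ_p / p².
σ_d = 0.00240 / (0.009318)² = 0.00240 / 0.000086825 = 27.642 pc.

27.64 pc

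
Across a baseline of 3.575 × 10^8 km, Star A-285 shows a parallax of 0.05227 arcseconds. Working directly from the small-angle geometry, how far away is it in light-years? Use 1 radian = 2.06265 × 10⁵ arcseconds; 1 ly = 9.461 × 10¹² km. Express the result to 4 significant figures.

149.1 ly

θ = 0.05227″ = 0.05227/206265 = 2.5341 × 10^-7 rad.
d = B/θ = (3.575 × 10^8) / (2.5341 × 10^-7) = 1.4108 × 10^15 km = (1.4108 × 10^15) / (9.461 × 10^12) ly = 149.12 ly.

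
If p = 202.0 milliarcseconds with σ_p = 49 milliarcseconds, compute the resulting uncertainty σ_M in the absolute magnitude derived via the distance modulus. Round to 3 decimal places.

M = m − 5 log₁₀ d + 5 = m + 5 log₁₀ p + 5, so ∂M/∂p = 5/(p ln 10).
σ_M = (5/ln 10) · (σ_p/p) = 2.1715 × 49/202.0 = 2.1715 × 0.24257 = 0.52674.

σ_M = 0.527 mag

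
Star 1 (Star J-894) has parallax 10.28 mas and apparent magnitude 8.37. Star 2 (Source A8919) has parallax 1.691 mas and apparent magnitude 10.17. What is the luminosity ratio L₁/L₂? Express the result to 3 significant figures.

L₁/L₂ = 0.142

d₁ = 1/p₁ = 1/0.01028″ = 97.276 pc; d₂ = 1/p₂ = 1/0.001691″ = 591.37 pc.
M₁ = m₁ − 5 log₁₀ d₁ + 5 = 8.37 − 9.9400 + 5 = 3.4300.
M₂ = 10.17 − 13.8593 + 5 = 1.3107.
L₁/L₂ = 10^(0.4(M₂ − M₁)) = 10^(0.4 × (-2.1193)) = 10^(-0.84772) = 0.142.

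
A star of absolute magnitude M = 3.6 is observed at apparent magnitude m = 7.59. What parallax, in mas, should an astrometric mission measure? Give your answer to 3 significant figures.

15.9 mas

m − M = 7.59 − 3.6 = 3.99.
d = 10^((m−M)/5 + 1) = 10^1.798 = 62.806 pc.
p = 1/d = 1/62.806 = 0.015922 arcsec = 15.922 mas.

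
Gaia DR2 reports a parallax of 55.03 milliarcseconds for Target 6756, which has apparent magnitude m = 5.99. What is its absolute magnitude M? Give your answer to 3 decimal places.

d = 1/p = 1/0.05503″ = 18.172 pc.
m − M = 5 log₁₀(18.172) − 5 = 6.2970 − 5 = 1.2970.
M = m − (m − M) = 5.99 − 1.2970 = 4.693.

M = 4.693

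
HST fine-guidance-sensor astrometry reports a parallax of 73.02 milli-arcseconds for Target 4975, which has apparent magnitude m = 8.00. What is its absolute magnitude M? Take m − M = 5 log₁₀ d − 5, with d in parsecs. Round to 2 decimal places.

M = 7.32

d = 1/p = 1/0.07302″ = 13.695 pc.
m − M = 5 log₁₀(13.695) − 5 = 5.6828 − 5 = 0.6828.
M = m − (m − M) = 8.00 − 0.6828 = 7.32.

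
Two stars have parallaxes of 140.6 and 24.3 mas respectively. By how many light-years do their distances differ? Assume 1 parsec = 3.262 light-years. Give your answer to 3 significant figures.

d_A = 1/0.1406″ = 7.1124 pc; d_B = 1/0.02430″ = 41.152 pc.
|d_B − d_A| = |41.152 − 7.1124| = 34.04 pc = 34.04 × 3.262 ly = 111.04 ly.

111 ly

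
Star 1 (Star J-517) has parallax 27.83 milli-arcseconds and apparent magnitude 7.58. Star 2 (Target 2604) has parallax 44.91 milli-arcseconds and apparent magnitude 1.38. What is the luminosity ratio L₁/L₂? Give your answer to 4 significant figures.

d₁ = 1/p₁ = 1/0.02783″ = 35.932 pc; d₂ = 1/p₂ = 1/0.04491″ = 22.267 pc.
M₁ = m₁ − 5 log₁₀ d₁ + 5 = 7.58 − 7.7774 + 5 = 4.8026.
M₂ = 1.38 − 6.7383 + 5 = -0.3583.
L₁/L₂ = 10^(0.4(M₂ − M₁)) = 10^(0.4 × (-5.1609)) = 10^(-2.06436) = 0.0086226.

L₁/L₂ = 0.008623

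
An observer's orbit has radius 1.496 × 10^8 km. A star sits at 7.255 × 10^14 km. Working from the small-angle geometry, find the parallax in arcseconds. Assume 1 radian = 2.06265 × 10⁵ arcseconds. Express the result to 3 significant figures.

0.0425 arcsec

θ ≈ B/d = (1.496 × 10^8) / (7.255 × 10^14) = 2.0620 × 10^-7 rad.
In arcseconds: 2.0620 × 10^-7 × 206265 = 0.042532″.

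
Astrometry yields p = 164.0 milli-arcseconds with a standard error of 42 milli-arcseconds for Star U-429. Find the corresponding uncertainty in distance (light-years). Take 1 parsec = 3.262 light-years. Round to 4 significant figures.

5.094 ly

d = 1/p, so σ_d = σ_p / p².
σ_d = 0.0420 / (0.1640)² = 0.0420 / 0.026896 = 1.5616 pc = 1.5616 × 3.262 ly = 5.0939 ly.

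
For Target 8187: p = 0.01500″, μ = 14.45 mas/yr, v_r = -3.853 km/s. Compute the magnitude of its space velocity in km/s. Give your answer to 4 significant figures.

d = 1/p = 1/0.01500″ = 66.667 pc.
μ = 14.45 mas/yr = 0.01445 ″/yr.
v_t = 4.740 μ d = 4.740 × 0.01445 × 66.667 = 4.5662 km/s.
v = √(v_r² + v_t²) = √((-3.853)² + 4.5662²) = √35.6958 = 5.9746 km/s.

5.975 km/s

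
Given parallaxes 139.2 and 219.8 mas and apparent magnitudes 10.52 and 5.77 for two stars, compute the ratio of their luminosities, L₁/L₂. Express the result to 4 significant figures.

d₁ = 1/p₁ = 1/0.1392″ = 7.1839 pc; d₂ = 1/p₂ = 1/0.2198″ = 4.5496 pc.
M₁ = m₁ − 5 log₁₀ d₁ + 5 = 10.52 − 4.2818 + 5 = 11.2382.
M₂ = 5.77 − 3.2899 + 5 = 7.4801.
L₁/L₂ = 10^(0.4(M₂ − M₁)) = 10^(0.4 × (-3.7581)) = 10^(-1.50324) = 0.031388.

L₁/L₂ = 0.03139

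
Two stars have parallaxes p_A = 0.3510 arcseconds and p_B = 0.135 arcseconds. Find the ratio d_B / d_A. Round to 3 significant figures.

2.60

Since d = 1/p, d_B/d_A = p_A/p_B.
= 0.3510 / 0.135 = 2.6.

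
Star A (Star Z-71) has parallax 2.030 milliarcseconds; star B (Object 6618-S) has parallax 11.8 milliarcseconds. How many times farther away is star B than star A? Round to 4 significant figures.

0.1720

Since d = 1/p, d_B/d_A = p_A/p_B.
= 2.030 / 11.8 = 0.17203.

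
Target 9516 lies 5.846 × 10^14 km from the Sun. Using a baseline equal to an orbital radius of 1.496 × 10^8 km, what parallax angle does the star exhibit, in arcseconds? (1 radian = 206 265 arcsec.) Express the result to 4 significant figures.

0.05278 arcsec

θ ≈ B/d = (1.496 × 10^8) / (5.846 × 10^14) = 2.5590 × 10^-7 rad.
In arcseconds: 2.5590 × 10^-7 × 206265 = 0.052783″.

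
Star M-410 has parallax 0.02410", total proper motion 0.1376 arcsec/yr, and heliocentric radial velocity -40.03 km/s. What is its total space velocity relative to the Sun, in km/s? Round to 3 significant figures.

48.3 km/s

d = 1/p = 1/0.02410″ = 41.494 pc.
v_t = 4.740 μ d = 4.740 × 0.1376 × 41.494 = 27.063 km/s.
v = √(v_r² + v_t²) = √((-40.03)² + 27.063²) = √2334.81 = 48.32 km/s.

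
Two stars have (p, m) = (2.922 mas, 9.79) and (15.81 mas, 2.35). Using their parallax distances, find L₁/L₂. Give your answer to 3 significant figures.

d₁ = 1/p₁ = 1/0.002922″ = 342.23 pc; d₂ = 1/p₂ = 1/0.01581″ = 63.251 pc.
M₁ = m₁ − 5 log₁₀ d₁ + 5 = 9.79 − 12.6716 + 5 = 2.1184.
M₂ = 2.35 − 9.0053 + 5 = -1.6553.
L₁/L₂ = 10^(0.4(M₂ − M₁)) = 10^(0.4 × (-3.7737)) = 10^(-1.50948) = 0.03094.

L₁/L₂ = 0.0309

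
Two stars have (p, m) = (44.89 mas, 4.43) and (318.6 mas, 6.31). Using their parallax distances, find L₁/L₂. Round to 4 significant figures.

L₁/L₂ = 284.6

d₁ = 1/p₁ = 1/0.04489″ = 22.277 pc; d₂ = 1/p₂ = 1/0.3186″ = 3.1387 pc.
M₁ = m₁ − 5 log₁₀ d₁ + 5 = 4.43 − 6.7393 + 5 = 2.6907.
M₂ = 6.31 − 2.4837 + 5 = 8.8263.
L₁/L₂ = 10^(0.4(M₂ − M₁)) = 10^(0.4 × 6.1356) = 10^2.45424 = 284.6.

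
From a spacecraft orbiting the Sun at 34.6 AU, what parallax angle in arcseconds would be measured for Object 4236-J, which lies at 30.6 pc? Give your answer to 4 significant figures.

p (arcsec) = B (AU) / d (pc).
p = 34.6 / 30.6 = 1.1307 arcsec.

1.131 arcsec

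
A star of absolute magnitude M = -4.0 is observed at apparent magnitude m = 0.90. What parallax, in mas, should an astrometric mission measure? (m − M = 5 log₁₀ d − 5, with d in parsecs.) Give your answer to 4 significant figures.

m − M = 0.90 − (-4.0) = 4.90.
d = 10^((m−M)/5 + 1) = 10^1.980 = 95.499 pc.
p = 1/d = 1/95.499 = 0.010471 arcsec = 10.471 mas.

10.47 mas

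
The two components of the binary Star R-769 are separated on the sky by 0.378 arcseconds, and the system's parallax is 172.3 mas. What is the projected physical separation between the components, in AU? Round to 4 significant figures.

2.194 AU

d = 1/p = 1/0.1723″ = 5.8038 pc.
At distance d (pc), an angle of θ arcsec spans θ·d AU: s = 0.378 × 5.8038 = 2.1938 AU.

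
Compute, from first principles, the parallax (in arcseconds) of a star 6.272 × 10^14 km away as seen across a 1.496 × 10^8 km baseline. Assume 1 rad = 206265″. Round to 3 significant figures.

0.0492 arcsec

θ ≈ B/d = (1.496 × 10^8) / (6.272 × 10^14) = 2.3852 × 10^-7 rad.
In arcseconds: 2.3852 × 10^-7 × 206265 = 0.049198″.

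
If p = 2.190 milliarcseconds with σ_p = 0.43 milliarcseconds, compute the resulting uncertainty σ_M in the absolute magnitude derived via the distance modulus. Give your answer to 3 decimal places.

M = m − 5 log₁₀ d + 5 = m + 5 log₁₀ p + 5, so ∂M/∂p = 5/(p ln 10).
σ_M = (5/ln 10) · (σ_p/p) = 2.1715 × 0.43/2.190 = 2.1715 × 0.19635 = 0.42637.

σ_M = 0.426 mag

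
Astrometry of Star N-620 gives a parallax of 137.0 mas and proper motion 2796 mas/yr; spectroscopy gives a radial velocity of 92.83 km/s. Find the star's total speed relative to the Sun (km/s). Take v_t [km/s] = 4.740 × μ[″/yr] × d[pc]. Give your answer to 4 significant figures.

d = 1/p = 1/0.1370″ = 7.2993 pc.
μ = 2796 mas/yr = 2.796 ″/yr.
v_t = 4.740 μ d = 4.740 × 2.796 × 7.2993 = 96.738 km/s.
v = √(v_r² + v_t²) = √(92.83² + 96.738²) = √17975.6 = 134.07 km/s.

134.1 km/s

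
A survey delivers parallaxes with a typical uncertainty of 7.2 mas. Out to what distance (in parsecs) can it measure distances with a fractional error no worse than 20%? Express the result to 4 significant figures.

27.78 pc

σ_d/d = σ_p/p, so the condition is σ_p/p ≤ 0.20, i.e. p ≥ σ_p/0.20.
p_min = 7.2/0.20 = 36 mas = 0.036 arcsec.
d_max = 1/p_min = 1/0.036 = 27.778 pc.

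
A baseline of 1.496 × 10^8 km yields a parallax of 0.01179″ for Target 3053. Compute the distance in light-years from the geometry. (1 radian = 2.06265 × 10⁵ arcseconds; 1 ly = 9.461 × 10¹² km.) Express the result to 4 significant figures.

276.6 ly

θ = 0.01179″ = 0.01179/206265 = 5.7159 × 10^-8 rad.
d = B/θ = (1.496 × 10^8) / (5.7159 × 10^-8) = 2.6173 × 10^15 km = (2.6173 × 10^15) / (9.461 × 10^12) ly = 276.64 ly.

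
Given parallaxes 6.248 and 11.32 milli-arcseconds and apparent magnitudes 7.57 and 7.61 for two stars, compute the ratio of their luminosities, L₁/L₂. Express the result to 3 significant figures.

L₁/L₂ = 3.41

d₁ = 1/p₁ = 1/0.006248″ = 160.05 pc; d₂ = 1/p₂ = 1/0.01132″ = 88.339 pc.
M₁ = m₁ − 5 log₁₀ d₁ + 5 = 7.57 − 11.0213 + 5 = 1.5487.
M₂ = 7.61 − 9.7308 + 5 = 2.8792.
L₁/L₂ = 10^(0.4(M₂ − M₁)) = 10^(0.4 × 1.3305) = 10^0.53220 = 3.4056.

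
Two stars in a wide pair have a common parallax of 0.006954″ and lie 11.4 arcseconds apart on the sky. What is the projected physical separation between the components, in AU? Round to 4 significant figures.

d = 1/p = 1/0.006954″ = 143.8 pc.
At distance d (pc), an angle of θ arcsec spans θ·d AU: s = 11.4 × 143.8 = 1639.3 AU.

1639 AU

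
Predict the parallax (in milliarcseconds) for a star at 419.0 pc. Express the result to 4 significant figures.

2.387 mas

p = 1/d = 1/419 = 0.0023866 arcsec.
= 0.0023866 × 1000 = 2.3866 mas.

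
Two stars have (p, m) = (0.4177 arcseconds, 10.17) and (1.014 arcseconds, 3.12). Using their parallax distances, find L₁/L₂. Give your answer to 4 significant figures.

d₁ = 1/p₁ = 1/0.4177″ = 2.3941 pc; d₂ = 1/p₂ = 1/1.014″ = 0.98619 pc.
M₁ = m₁ − 5 log₁₀ d₁ + 5 = 10.17 − 1.8957 + 5 = 13.2743.
M₂ = 3.12 − (-0.0302) + 5 = 8.1502.
L₁/L₂ = 10^(0.4(M₂ − M₁)) = 10^(0.4 × (-5.1241)) = 10^(-2.04964) = 0.0089199.

L₁/L₂ = 0.008920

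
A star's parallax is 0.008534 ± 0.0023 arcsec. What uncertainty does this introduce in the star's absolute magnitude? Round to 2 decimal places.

M = m − 5 log₁₀ d + 5 = m + 5 log₁₀ p + 5, so ∂M/∂p = 5/(p ln 10).
σ_M = (5/ln 10) · (σ_p/p) = 2.1715 × 0.0023/0.008534 = 2.1715 × 0.26951 = 0.58524.

σ_M = 0.59 mag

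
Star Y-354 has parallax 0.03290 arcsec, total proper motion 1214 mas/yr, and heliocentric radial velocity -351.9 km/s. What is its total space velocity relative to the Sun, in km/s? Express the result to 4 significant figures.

393.0 km/s

d = 1/p = 1/0.03290″ = 30.395 pc.
μ = 1214 mas/yr = 1.214 ″/yr.
v_t = 4.740 μ d = 4.740 × 1.214 × 30.395 = 174.9 km/s.
v = √(v_r² + v_t²) = √((-351.9)² + 174.9²) = √154424 = 392.97 km/s.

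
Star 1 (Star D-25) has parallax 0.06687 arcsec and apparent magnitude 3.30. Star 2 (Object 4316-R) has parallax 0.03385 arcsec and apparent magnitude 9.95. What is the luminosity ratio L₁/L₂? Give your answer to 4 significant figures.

L₁/L₂ = 117.1

d₁ = 1/p₁ = 1/0.06687″ = 14.954 pc; d₂ = 1/p₂ = 1/0.03385″ = 29.542 pc.
M₁ = m₁ − 5 log₁₀ d₁ + 5 = 3.30 − 5.8738 + 5 = 2.4262.
M₂ = 9.95 − 7.3522 + 5 = 7.5978.
L₁/L₂ = 10^(0.4(M₂ − M₁)) = 10^(0.4 × 5.1716) = 10^2.06864 = 117.12.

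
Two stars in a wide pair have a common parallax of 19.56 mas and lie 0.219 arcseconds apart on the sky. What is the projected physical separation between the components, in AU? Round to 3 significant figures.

11.2 AU

d = 1/p = 1/0.01956″ = 51.125 pc.
At distance d (pc), an angle of θ arcsec spans θ·d AU: s = 0.219 × 51.125 = 11.196 AU.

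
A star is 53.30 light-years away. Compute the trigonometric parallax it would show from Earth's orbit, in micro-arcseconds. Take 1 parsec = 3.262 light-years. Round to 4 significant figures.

d = 53.30 ly ÷ 3.262 = 16.34 pc.
p = 1/d = 1/16.34 = 0.0612 arcsec.
= 0.0612 × 10⁶ = 61200 μas.

61200 μas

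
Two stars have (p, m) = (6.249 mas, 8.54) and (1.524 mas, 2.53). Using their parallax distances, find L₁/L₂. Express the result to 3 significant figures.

d₁ = 1/p₁ = 1/0.006249″ = 160.03 pc; d₂ = 1/p₂ = 1/0.001524″ = 656.17 pc.
M₁ = m₁ − 5 log₁₀ d₁ + 5 = 8.54 − 11.0210 + 5 = 2.5190.
M₂ = 2.53 − 14.0851 + 5 = -6.5551.
L₁/L₂ = 10^(0.4(M₂ − M₁)) = 10^(0.4 × (-9.0741)) = 10^(-3.62964) = 0.00023462.

L₁/L₂ = 0.000235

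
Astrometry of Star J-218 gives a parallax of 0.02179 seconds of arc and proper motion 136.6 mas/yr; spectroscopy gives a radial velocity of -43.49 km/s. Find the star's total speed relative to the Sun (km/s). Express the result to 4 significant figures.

d = 1/p = 1/0.02179″ = 45.893 pc.
μ = 136.6 mas/yr = 0.1366 ″/yr.
v_t = 4.740 μ d = 4.740 × 0.1366 × 45.893 = 29.715 km/s.
v = √(v_r² + v_t²) = √((-43.49)² + 29.715²) = √2774.36 = 52.672 km/s.

52.67 km/s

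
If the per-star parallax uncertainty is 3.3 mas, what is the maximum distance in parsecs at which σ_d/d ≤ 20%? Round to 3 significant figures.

60.6 pc

σ_d/d = σ_p/p, so the condition is σ_p/p ≤ 0.20, i.e. p ≥ σ_p/0.20.
p_min = 3.3/0.20 = 16.5 mas = 0.0165 arcsec.
d_max = 1/p_min = 1/0.0165 = 60.606 pc.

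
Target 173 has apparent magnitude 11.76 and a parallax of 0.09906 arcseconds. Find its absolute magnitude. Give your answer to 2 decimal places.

M = 11.74

d = 1/p = 1/0.09906″ = 10.095 pc.
m − M = 5 log₁₀(10.095) − 5 = 5.0205 − 5 = 0.0205.
M = m − (m − M) = 11.76 − 0.0205 = 11.74.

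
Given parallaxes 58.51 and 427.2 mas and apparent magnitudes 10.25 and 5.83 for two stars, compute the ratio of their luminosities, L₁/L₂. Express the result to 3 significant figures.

L₁/L₂ = 0.909

d₁ = 1/p₁ = 1/0.05851″ = 17.091 pc; d₂ = 1/p₂ = 1/0.4272″ = 2.3408 pc.
M₁ = m₁ − 5 log₁₀ d₁ + 5 = 10.25 − 6.1638 + 5 = 9.0862.
M₂ = 5.83 − 1.8468 + 5 = 8.9832.
L₁/L₂ = 10^(0.4(M₂ − M₁)) = 10^(0.4 × (-0.1030)) = 10^(-0.04120) = 0.90949.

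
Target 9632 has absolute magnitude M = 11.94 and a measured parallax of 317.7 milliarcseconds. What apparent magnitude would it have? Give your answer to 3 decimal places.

d = 1/p = 1/0.3177″ = 3.1476 pc.
m − M = 5 log₁₀ d − 5 = 5 log₁₀(3.1476) − 5 = 2.4899 − 5 = -2.5101.
m = M + (m − M) = 11.94 + (-2.5101) = 9.430.

m = 9.430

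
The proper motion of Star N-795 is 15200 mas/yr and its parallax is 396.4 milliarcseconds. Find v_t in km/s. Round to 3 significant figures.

182 km/s

d = 1/p = 1/0.3964″ = 2.5227 pc.
μ = 15200 mas/yr = 15.2 ″/yr.
v_t = 4.74 × μ × d = 4.74 × 15.2 × 2.5227 = 181.76 km/s.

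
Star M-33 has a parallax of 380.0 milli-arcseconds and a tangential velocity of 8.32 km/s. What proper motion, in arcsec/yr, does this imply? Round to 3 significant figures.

0.667 arcsec/yr

d = 1/p = 1/0.3800″ = 2.6316 pc.
μ = v_t / (4.74 d) = 8.32 / (4.74 × 2.6316) = 8.32 / 12.474 = 0.66699 ″/yr.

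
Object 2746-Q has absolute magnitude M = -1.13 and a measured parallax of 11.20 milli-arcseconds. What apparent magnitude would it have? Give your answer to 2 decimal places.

d = 1/p = 1/0.01120″ = 89.286 pc.
m − M = 5 log₁₀ d − 5 = 5 log₁₀(89.286) − 5 = 9.7539 − 5 = 4.7539.
m = M + (m − M) = -1.13 + 4.7539 = 3.62.

m = 3.62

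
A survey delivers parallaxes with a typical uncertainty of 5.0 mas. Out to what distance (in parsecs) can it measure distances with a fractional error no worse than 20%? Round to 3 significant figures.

40.0 pc

σ_d/d = σ_p/p, so the condition is σ_p/p ≤ 0.20, i.e. p ≥ σ_p/0.20.
p_min = 5.0/0.20 = 25 mas = 0.025 arcsec.
d_max = 1/p_min = 1/0.025 = 40 pc.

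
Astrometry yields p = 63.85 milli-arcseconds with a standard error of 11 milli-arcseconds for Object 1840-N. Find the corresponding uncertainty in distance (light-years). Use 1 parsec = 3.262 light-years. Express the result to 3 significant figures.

d = 1/p, so σ_d = σ_p / p².
σ_d = 0.0110 / (0.06385)² = 0.0110 / 0.0040768 = 2.6982 pc = 2.6982 × 3.262 ly = 8.8015 ly.

8.80 ly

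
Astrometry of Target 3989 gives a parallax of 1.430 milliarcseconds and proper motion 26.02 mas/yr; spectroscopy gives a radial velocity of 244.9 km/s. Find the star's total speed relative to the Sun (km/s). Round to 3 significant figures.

260 km/s

d = 1/p = 1/0.001430″ = 699.3 pc.
μ = 26.02 mas/yr = 0.02602 ″/yr.
v_t = 4.740 μ d = 4.740 × 0.02602 × 699.3 = 86.248 km/s.
v = √(v_r² + v_t²) = √(244.9² + 86.248²) = √67414.7 = 259.64 km/s.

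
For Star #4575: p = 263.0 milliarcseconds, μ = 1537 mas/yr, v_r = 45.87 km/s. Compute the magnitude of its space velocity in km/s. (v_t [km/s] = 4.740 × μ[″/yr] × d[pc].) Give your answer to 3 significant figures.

d = 1/p = 1/0.2630″ = 3.8023 pc.
μ = 1537 mas/yr = 1.537 ″/yr.
v_t = 4.740 μ d = 4.740 × 1.537 × 3.8023 = 27.701 km/s.
v = √(v_r² + v_t²) = √(45.87² + 27.701²) = √2871.4 = 53.585 km/s.

53.6 km/s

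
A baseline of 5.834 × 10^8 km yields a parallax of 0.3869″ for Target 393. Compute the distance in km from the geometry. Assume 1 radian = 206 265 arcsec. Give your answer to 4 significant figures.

θ = 0.3869″ = 0.3869/206265 = 1.8757 × 10^-6 rad.
d = B/θ = (5.834 × 10^8) / (1.8757 × 10^-6) = 3.1103 × 10^14 km.

3.110 × 10^14 km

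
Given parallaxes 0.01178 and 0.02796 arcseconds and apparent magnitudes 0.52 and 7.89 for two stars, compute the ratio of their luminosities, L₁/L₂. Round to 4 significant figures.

L₁/L₂ = 4998

d₁ = 1/p₁ = 1/0.01178″ = 84.89 pc; d₂ = 1/p₂ = 1/0.02796″ = 35.765 pc.
M₁ = m₁ − 5 log₁₀ d₁ + 5 = 0.52 − 9.6443 + 5 = -4.1243.
M₂ = 7.89 − 7.7673 + 5 = 5.1227.
L₁/L₂ = 10^(0.4(M₂ − M₁)) = 10^(0.4 × 9.2470) = 10^3.69880 = 4998.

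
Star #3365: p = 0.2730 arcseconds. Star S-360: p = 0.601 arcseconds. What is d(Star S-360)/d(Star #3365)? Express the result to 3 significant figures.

0.454

Since d = 1/p, d_B/d_A = p_A/p_B.
= 0.2730 / 0.601 = 0.45424.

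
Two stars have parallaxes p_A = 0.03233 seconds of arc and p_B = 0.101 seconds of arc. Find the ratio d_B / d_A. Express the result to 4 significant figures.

Since d = 1/p, d_B/d_A = p_A/p_B.
= 0.03233 / 0.101 = 0.3201.

0.3201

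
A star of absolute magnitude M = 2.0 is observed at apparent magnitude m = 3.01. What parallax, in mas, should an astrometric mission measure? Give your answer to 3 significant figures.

m − M = 3.01 − 2.0 = 1.01.
d = 10^((m−M)/5 + 1) = 10^1.202 = 15.922 pc.
p = 1/d = 1/15.922 = 0.062806 arcsec = 62.806 mas.

62.8 mas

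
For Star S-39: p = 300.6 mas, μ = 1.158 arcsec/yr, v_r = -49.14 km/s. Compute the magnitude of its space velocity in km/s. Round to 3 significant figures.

d = 1/p = 1/0.3006″ = 3.3267 pc.
v_t = 4.740 μ d = 4.740 × 1.158 × 3.3267 = 18.26 km/s.
v = √(v_r² + v_t²) = √((-49.14)² + 18.26²) = √2748.17 = 52.423 km/s.

52.4 km/s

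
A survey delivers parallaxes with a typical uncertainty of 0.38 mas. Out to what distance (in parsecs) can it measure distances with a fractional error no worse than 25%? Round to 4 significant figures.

657.9 pc

σ_d/d = σ_p/p, so the condition is σ_p/p ≤ 0.25, i.e. p ≥ σ_p/0.25.
p_min = 0.38/0.25 = 1.52 mas = 0.00152 arcsec.
d_max = 1/p_min = 1/0.00152 = 657.89 pc.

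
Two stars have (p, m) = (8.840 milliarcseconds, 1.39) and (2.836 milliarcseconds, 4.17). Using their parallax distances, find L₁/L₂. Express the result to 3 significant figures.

d₁ = 1/p₁ = 1/0.008840″ = 113.12 pc; d₂ = 1/p₂ = 1/0.002836″ = 352.61 pc.
M₁ = m₁ − 5 log₁₀ d₁ + 5 = 1.39 − 10.2677 + 5 = -3.8777.
M₂ = 4.17 − 12.7365 + 5 = -3.5665.
L₁/L₂ = 10^(0.4(M₂ − M₁)) = 10^(0.4 × 0.3112) = 10^0.12448 = 1.3319.

L₁/L₂ = 1.33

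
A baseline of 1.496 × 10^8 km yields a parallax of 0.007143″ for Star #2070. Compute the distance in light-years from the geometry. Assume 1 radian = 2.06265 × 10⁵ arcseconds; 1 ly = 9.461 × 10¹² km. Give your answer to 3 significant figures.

θ = 0.007143″ = 0.007143/206265 = 3.4630 × 10^-8 rad.
d = B/θ = (1.496 × 10^8) / (3.4630 × 10^-8) = 4.3200 × 10^15 km = (4.3200 × 10^15) / (9.461 × 10^12) ly = 456.61 ly.

457 ly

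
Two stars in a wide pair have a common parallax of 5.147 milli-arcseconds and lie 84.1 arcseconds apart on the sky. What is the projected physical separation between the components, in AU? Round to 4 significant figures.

16340 AU

d = 1/p = 1/0.005147″ = 194.29 pc.
At distance d (pc), an angle of θ arcsec spans θ·d AU: s = 84.1 × 194.29 = 16340 AU.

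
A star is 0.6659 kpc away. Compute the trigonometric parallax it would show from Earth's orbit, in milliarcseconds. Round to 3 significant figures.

d = 0.6659 kpc = 665.9 pc.
p = 1/d = 1/665.9 = 0.0015017 arcsec.
= 0.0015017 × 1000 = 1.5017 mas.

1.50 mas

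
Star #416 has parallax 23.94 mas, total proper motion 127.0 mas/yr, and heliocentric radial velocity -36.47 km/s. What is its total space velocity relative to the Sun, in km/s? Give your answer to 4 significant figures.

44.30 km/s

d = 1/p = 1/0.02394″ = 41.771 pc.
μ = 127.0 mas/yr = 0.1270 ″/yr.
v_t = 4.740 μ d = 4.740 × 0.1270 × 41.771 = 25.145 km/s.
v = √(v_r² + v_t²) = √((-36.47)² + 25.145²) = √1962.33 = 44.298 km/s.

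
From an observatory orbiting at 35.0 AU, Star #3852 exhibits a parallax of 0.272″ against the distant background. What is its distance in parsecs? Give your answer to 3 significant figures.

With baseline B (in AU) and parallax p (in arcsec), d = B/p parsecs.
d = 35.0 / 0.272 = 128.68 pc.

129 pc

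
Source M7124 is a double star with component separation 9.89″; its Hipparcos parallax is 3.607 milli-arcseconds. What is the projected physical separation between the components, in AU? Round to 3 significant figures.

d = 1/p = 1/0.003607″ = 277.24 pc.
At distance d (pc), an angle of θ arcsec spans θ·d AU: s = 9.89 × 277.24 = 2741.9 AU.

2740 AU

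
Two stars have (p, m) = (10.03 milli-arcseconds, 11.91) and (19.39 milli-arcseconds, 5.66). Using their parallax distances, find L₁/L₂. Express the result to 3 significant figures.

d₁ = 1/p₁ = 1/0.01003″ = 99.701 pc; d₂ = 1/p₂ = 1/0.01939″ = 51.573 pc.
M₁ = m₁ − 5 log₁₀ d₁ + 5 = 11.91 − 9.9935 + 5 = 6.9165.
M₂ = 5.66 − 8.5621 + 5 = 2.0979.
L₁/L₂ = 10^(0.4(M₂ − M₁)) = 10^(0.4 × (-4.8186)) = 10^(-1.92744) = 0.011818.

L₁/L₂ = 0.0118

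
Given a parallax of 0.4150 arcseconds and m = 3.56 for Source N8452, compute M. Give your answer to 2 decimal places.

d = 1/p = 1/0.4150″ = 2.4096 pc.
m − M = 5 log₁₀(2.4096) − 5 = 1.9097 − 5 = -3.0903.
M = m − (m − M) = 3.56 − (-3.0903) = 6.65.

M = 6.65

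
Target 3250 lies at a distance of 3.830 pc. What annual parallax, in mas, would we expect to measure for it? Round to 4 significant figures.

p = 1/d = 1/3.83 = 0.2611 arcsec.
= 0.2611 × 1000 = 261.1 mas.

261.1 mas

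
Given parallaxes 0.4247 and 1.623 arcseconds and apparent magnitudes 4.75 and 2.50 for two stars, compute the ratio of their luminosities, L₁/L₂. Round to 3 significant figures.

L₁/L₂ = 1.84

d₁ = 1/p₁ = 1/0.4247″ = 2.3546 pc; d₂ = 1/p₂ = 1/1.623″ = 0.61614 pc.
M₁ = m₁ − 5 log₁₀ d₁ + 5 = 4.75 − 1.8596 + 5 = 7.8904.
M₂ = 2.50 − (-1.0516) + 5 = 8.5516.
L₁/L₂ = 10^(0.4(M₂ − M₁)) = 10^(0.4 × 0.6612) = 10^0.26448 = 1.8386.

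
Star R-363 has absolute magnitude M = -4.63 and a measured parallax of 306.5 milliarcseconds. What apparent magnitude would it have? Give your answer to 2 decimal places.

m = -7.06

d = 1/p = 1/0.3065″ = 3.2626 pc.
m − M = 5 log₁₀ d − 5 = 5 log₁₀(3.2626) − 5 = 2.5678 − 5 = -2.4322.
m = M + (m − M) = -4.63 + (-2.4322) = -7.06.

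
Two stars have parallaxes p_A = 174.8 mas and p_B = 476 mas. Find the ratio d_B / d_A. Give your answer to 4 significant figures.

Since d = 1/p, d_B/d_A = p_A/p_B.
= 174.8 / 476 = 0.36723.

0.3672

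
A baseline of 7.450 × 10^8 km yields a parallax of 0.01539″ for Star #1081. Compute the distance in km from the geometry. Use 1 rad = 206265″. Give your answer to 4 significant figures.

9.985 × 10^15 km

θ = 0.01539″ = 0.01539/206265 = 7.4613 × 10^-8 rad.
d = B/θ = (7.450 × 10^8) / (7.4613 × 10^-8) = 9.9849 × 10^15 km.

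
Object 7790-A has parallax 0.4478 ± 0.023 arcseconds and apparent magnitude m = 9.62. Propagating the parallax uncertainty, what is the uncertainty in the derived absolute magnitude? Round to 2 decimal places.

M = m − 5 log₁₀ d + 5 = m + 5 log₁₀ p + 5, so ∂M/∂p = 5/(p ln 10).
σ_M = (5/ln 10) · (σ_p/p) = 2.1715 × 0.023/0.4478 = 2.1715 × 0.051362 = 0.11153.

σ_M = 0.11 mag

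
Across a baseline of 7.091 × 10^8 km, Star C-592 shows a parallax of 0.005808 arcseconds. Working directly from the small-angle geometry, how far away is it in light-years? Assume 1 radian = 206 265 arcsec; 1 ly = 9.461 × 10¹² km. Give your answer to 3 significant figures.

θ = 0.005808″ = 0.005808/206265 = 2.8158 × 10^-8 rad.
d = B/θ = (7.091 × 10^8) / (2.8158 × 10^-8) = 2.5183 × 10^16 km = (2.5183 × 10^16) / (9.461 × 10^12) ly = 2661.8 ly.

2660 ly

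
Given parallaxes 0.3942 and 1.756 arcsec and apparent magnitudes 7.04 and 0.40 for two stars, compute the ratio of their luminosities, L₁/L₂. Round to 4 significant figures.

d₁ = 1/p₁ = 1/0.3942″ = 2.5368 pc; d₂ = 1/p₂ = 1/1.756″ = 0.56948 pc.
M₁ = m₁ − 5 log₁₀ d₁ + 5 = 7.04 − 2.0214 + 5 = 10.0186.
M₂ = 0.40 − (-1.2226) + 5 = 6.6226.
L₁/L₂ = 10^(0.4(M₂ − M₁)) = 10^(0.4 × (-3.3960)) = 10^(-1.35840) = 0.043813.

L₁/L₂ = 0.04381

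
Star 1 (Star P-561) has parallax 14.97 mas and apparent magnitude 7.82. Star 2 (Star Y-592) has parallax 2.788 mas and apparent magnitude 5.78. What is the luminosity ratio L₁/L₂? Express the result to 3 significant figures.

L₁/L₂ = 0.00530

d₁ = 1/p₁ = 1/0.01497″ = 66.8 pc; d₂ = 1/p₂ = 1/0.002788″ = 358.68 pc.
M₁ = m₁ − 5 log₁₀ d₁ + 5 = 7.82 − 9.1239 + 5 = 3.6961.
M₂ = 5.78 − 12.7735 + 5 = -1.9935.
L₁/L₂ = 10^(0.4(M₂ − M₁)) = 10^(0.4 × (-5.6896)) = 10^(-2.27584) = 0.0052986.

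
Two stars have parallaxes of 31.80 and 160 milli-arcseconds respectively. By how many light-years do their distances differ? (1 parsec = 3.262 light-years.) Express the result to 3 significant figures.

82.2 ly

d_A = 1/0.03180″ = 31.447 pc; d_B = 1/0.1600″ = 6.25 pc.
|d_B − d_A| = |6.25 − 31.447| = 25.197 pc = 25.197 × 3.262 ly = 82.193 ly.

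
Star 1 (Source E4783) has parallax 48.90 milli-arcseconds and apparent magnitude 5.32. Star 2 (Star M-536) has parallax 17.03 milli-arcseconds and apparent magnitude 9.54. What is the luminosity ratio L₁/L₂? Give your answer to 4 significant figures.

d₁ = 1/p₁ = 1/0.04890″ = 20.45 pc; d₂ = 1/p₂ = 1/0.01703″ = 58.72 pc.
M₁ = m₁ − 5 log₁₀ d₁ + 5 = 5.32 − 6.5535 + 5 = 3.7665.
M₂ = 9.54 − 8.8439 + 5 = 5.6961.
L₁/L₂ = 10^(0.4(M₂ − M₁)) = 10^(0.4 × 1.9296) = 10^0.77184 = 5.9134.

L₁/L₂ = 5.913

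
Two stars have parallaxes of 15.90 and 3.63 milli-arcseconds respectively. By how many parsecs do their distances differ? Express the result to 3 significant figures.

d_A = 1/0.01590″ = 62.893 pc; d_B = 1/0.003630″ = 275.48 pc.
|d_B − d_A| = |275.48 − 62.893| = 212.59 pc.

213 pc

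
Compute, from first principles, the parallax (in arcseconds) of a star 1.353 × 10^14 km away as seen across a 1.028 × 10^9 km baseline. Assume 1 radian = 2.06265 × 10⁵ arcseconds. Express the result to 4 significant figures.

θ ≈ B/d = (1.028 × 10^9) / (1.353 × 10^14) = 7.5979 × 10^-6 rad.
In arcseconds: 7.5979 × 10^-6 × 206265 = 1.5672″.

1.567 arcsec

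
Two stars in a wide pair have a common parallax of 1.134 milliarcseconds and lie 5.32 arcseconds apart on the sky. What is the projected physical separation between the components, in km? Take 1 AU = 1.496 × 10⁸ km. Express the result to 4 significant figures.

7.018 × 10^11 km

d = 1/p = 1/0.001134″ = 881.83 pc.
At distance d (pc), an angle of θ arcsec spans θ·d AU: s = 5.32 × 881.83 = 4691.3 AU.
= 4691.3 × 1.496 × 10⁸ km = 7.0182 × 10^11 km.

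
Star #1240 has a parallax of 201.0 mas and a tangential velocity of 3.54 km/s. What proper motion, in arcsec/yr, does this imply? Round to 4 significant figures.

0.1501 arcsec/yr

d = 1/p = 1/0.2010″ = 4.9751 pc.
μ = v_t / (4.74 d) = 3.54 / (4.74 × 4.9751) = 3.54 / 23.582 = 0.15011 ″/yr.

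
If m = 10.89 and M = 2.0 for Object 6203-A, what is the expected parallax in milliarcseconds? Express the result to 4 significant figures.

m − M = 10.89 − 2.0 = 8.89.
d = 10^((m−M)/5 + 1) = 10^2.778 = 599.79 pc.
p = 1/d = 1/599.79 = 0.0016673 arcsec = 1.6673 mas.

1.667 mas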